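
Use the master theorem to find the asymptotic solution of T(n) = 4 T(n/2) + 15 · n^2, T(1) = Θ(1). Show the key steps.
T(n) = Θ(n^2 log n)

log_2 4 = 2, and f(n) = 15 · n^2 = Θ(n^(log_2 4)). This is Case 2 of the master theorem: T(n) = Θ(f(n) · log n) = Θ(n^2 log n).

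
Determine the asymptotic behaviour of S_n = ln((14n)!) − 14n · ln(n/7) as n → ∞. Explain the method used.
S_n ~ 14n · (ln 98 − 1) + O(ln n)

Stirling: ln((14n)!) = 14n ln(14n) − 14n + O(ln n).
  S_n = 14n ln(14n) − 14n − 14n ln(n/7) + O(ln n)
      = 14n ln(14n) − 14n ln n + 14n ln 7 − 14n + O(ln n)
      = 14n ln 14 + 14n ln 7 − 14n + O(ln n)
      = 14n (ln 98 − 1) + O(ln n).
Numerically ln(98) − 1 ≈ 3.5850.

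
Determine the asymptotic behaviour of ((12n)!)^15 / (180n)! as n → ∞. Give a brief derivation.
((12n)!)^15/(180n)! ~ ((2π·12n)^(14/2) / sqrt(15)) · 15^(−15·12n)  →  0

Write N = 12n. Stirling: N! ~ sqrt(2π N)(N/e)^N and (15N)! ~ sqrt(2π·15N)·(15N/e)^(15N).
  (N!)^15/(15N)! ~ (2π N)^(15/2) (N/e)^(15N) / [sqrt(2π·15N) (15N/e)^(15N)]
     = (2π N)^(15/2) / sqrt(2π·15N) · (N/(15N))^(15N)
     = (2π N)^((15−1)/2) / sqrt(15) · 15^(−15N).
Since 15^15 > 1, the factor 15^(−15N) decays exponentially, so the ratio → 0. Substituting N = 12n gives the stated form.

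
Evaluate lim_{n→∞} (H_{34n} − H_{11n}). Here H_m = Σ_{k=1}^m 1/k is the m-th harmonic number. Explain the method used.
lim = ln(34/11)

Euler-Maclaurin gives H_m = ln m + γ + 1/(2m) + O(1/m^2). The γ and O(1/m) terms cancel in the difference:
  H_{34n} − H_{11n} = ln(34n) − ln(11n) + O(1/n) = ln(34/11) + O(1/n).
Hence the limit is ln(34/11).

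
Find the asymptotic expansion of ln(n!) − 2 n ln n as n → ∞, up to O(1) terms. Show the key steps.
ln(n!) − 2 n ln n = −n ln n − n + (1/2) ln(2π n) + O(1/n)

Stirling: ln((n)!) = n ln(n) − n + (1/2) ln(2π·n) + O(1/n).
Here n ln(n) = n ln n.
Subtract 2n ln n: leading term is (1 − 2) n ln n = −n ln n. The next term is −n. Then the (1/2) ln(2π·n) correction.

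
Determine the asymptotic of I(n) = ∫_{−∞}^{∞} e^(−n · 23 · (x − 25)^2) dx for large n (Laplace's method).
I(n) = sqrt(π/(23n))

Here φ(x) = 23 · (x − 25)^2 has its unique minimum at x* = 25 with φ(x*) = 0 and φ''(x*) = 46. Laplace's method gives
  I(n) ~ e^(−n φ(x*)) · sqrt(2π / (n · φ''(x*))) = sqrt(2π / (46n)) = sqrt(π/(23n)).
This is exact: substituting u = (x − 25)·sqrt(23n) gives I(n) = (1/sqrt(23n)) ∫_{−∞}^{∞} e^(−u^2) du = sqrt(π/(23n)).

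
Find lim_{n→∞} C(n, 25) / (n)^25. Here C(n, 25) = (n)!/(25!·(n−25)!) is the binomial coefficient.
lim = 1/25! = 1/15511210043330985984000000

With N = n → ∞: C(N, 25) / N^25 = [N(N−1)…(N−24)] / (25! · N^25) = (1/25!) · 1 · (1 − 1/n) · … · (1 − 24/n). Each factor → 1 as N → ∞, so the limit is 1/25! = 1/15511210043330985984000000.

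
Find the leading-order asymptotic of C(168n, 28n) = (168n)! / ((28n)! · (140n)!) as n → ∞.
C(168n, 28n) ~ (46656/3125)^(28n) · sqrt(3/(5π·28n))

Write N = 28n. Apply Stirling to each factorial:
  (6N)! ~ sqrt(2π·6N) · (6N/e)^(6N),
  N! ~ sqrt(2π N) · (N/e)^N,
  (5N)! ~ sqrt(2π·5N) · (5N/e)^(5N).
The exponential factors combine to (6N)^(6N) / (N^N · (5N)^(5N)) = 6^(6N)/5^(5N) = (6^6/5^5)^N = (46656/3125)^N.
The square-root prefactors combine to sqrt(2π·6N) / (sqrt(2π N)·sqrt(2π·5N)) = sqrt(6 / (2π·5·N)) = sqrt(3/(5π·28n)).
Substituting N = 28n: C(168n, 28n) ~ (46656/3125)^(28n) · sqrt(3/(5π·28n)).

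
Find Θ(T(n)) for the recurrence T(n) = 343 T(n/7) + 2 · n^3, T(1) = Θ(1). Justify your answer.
T(n) = Θ(n^3 log n)

log_7 343 = 3, and f(n) = 2 · n^3 = Θ(n^(log_7 343)). This is Case 2 of the master theorem: T(n) = Θ(f(n) · log n) = Θ(n^3 log n).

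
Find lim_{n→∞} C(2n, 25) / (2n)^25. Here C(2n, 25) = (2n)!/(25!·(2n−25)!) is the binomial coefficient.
lim = 1/25! = 1/15511210043330985984000000

With N = 2n → ∞: C(N, 25) / N^25 = [N(N−1)…(N−24)] / (25! · N^25) = (1/25!) · 1 · (1 − 1/(2n)) · … · (1 − 24/(2n)). Each factor → 1 as N → ∞, so the limit is 1/25! = 1/15511210043330985984000000.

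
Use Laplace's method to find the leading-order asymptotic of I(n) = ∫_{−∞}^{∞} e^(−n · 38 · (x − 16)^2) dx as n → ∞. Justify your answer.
I(n) = sqrt(π/(38n))

Here φ(x) = 38 · (x − 16)^2 has its unique minimum at x* = 16 with φ(x*) = 0 and φ''(x*) = 76. Laplace's method gives
  I(n) ~ e^(−n φ(x*)) · sqrt(2π / (n · φ''(x*))) = sqrt(2π / (76n)) = sqrt(π/(38n)).
This is exact: substituting u = (x − 16)·sqrt(38n) gives I(n) = (1/sqrt(38n)) ∫_{−∞}^{∞} e^(−u^2) du = sqrt(π/(38n)).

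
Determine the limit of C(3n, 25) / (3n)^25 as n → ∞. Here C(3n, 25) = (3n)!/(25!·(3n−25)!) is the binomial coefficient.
lim = 1/25! = 1/15511210043330985984000000

With N = 3n → ∞: C(N, 25) / N^25 = [N(N−1)…(N−24)] / (25! · N^25) = (1/25!) · 1 · (1 − 1/(3n)) · … · (1 − 24/(3n)). Each factor → 1 as N → ∞, so the limit is 1/25! = 1/15511210043330985984000000.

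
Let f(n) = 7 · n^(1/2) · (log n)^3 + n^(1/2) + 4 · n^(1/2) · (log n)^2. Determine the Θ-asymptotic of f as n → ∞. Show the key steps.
f(n) ∈ Θ(n^(1/2) · (log n)^3)

Compare the terms by growth order. For large n, n^a · (log n)^b dominates n^a' · (log n)^b' iff a > a', or (a = a' and b > b'). Ranking the 3 terms shows the dominant one is 7 · n^(1/2) · (log n)^3. Hence f(n) ∈ Θ(n^(1/2) · (log n)^3).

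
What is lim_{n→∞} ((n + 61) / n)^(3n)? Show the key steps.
lim = e^183

Rewrite as (1 + 61/n)^(3n). By the standard limit (1 + x/n)^n → e^x, we have (1 + 61/n)^n → e^61, and raising to the 3rd power gives e^183.
More precisely, ln[(1 + 61/n)^(3n)] = 3n · ln(1 + 61/n) = 3n · (61/n + O(1/n^2)) = 183 + O(1/n) → 183.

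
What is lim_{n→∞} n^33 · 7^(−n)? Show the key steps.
lim = 0

Exponentials with base > 1 dominate every fixed polynomial: for any fixed c, n^c / 7^n → 0 as n → ∞ (e.g. by the ratio test, or by writing 7^n = e^(n ln 7) and noting e^(n ln 7) / n^c → ∞). Hence n^33 · 7^(−n) = n^33 / 7^n → 0.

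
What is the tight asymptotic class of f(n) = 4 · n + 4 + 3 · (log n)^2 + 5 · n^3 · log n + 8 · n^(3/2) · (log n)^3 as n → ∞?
f(n) ∈ Θ(n^3 · log n)

Compare the terms by growth order. For large n, n^a · (log n)^b dominates n^a' · (log n)^b' iff a > a', or (a = a' and b > b'). Ranking the 5 terms shows the dominant one is 5 · n^3 · log n. Hence f(n) ∈ Θ(n^3 · log n).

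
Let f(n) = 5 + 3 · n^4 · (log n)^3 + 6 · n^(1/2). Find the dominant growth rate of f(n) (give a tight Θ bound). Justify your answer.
f(n) ∈ Θ(n^4 · (log n)^3)

Compare the terms by growth order. For large n, n^a · (log n)^b dominates n^a' · (log n)^b' iff a > a', or (a = a' and b > b'). Ranking the 3 terms shows the dominant one is 3 · n^4 · (log n)^3. Hence f(n) ∈ Θ(n^4 · (log n)^3).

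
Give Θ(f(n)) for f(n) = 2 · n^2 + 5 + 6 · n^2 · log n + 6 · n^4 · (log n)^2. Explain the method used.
f(n) ∈ Θ(n^4 · (log n)^2)

Compare the terms by growth order. For large n, n^a · (log n)^b dominates n^a' · (log n)^b' iff a > a', or (a = a' and b > b'). Ranking the 4 terms shows the dominant one is 6 · n^4 · (log n)^2. Hence f(n) ∈ Θ(n^4 · (log n)^2).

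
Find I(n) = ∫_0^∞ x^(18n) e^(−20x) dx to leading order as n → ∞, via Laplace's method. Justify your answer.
I(n) ~ (sqrt(2π·18n) / 20) · (18n/(20e))^(18n)

Write the integrand as exp(18n ln x − 20x) and set f(x) = 18n ln x − 20x. Then f'(x) = 18n/x − 20 = 0 at x* = 18n/20, and f''(x*) = −18n/x*^2 = −20^2/(18n). Laplace's method (interior maximum) gives
  I(n) ~ e^(f(x*)) · sqrt(2π / |f''(x*)|)
        = exp(18n ln(18n/20) − 18n) · sqrt(2π · 18n / 20^2)
        = (18n/20)^(18n) e^(−18n) · sqrt(2π·18n) / 20
        = (sqrt(2π·18n) / 20) · (18n/(20e))^(18n).
This matches Γ(18n+1)/20^(18n+1) with Stirling applied to Γ.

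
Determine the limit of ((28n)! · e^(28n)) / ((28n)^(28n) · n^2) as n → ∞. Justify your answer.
lim = 0

Stirling: (28n)! ~ sqrt(2π·28n) · (28n/e)^(28n). Hence
  (28n)! · e^(28n) / (28n)^(28n) ~ sqrt(2π·28n).
Dividing by n^2: sqrt(2π·28n) / n^2 = sqrt(2π·28) · n^((1−4)/2), so the expression behaves like sqrt(2π·28) · n^((1−4)/2) → 0.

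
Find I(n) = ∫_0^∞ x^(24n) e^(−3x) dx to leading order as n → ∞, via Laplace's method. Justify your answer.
I(n) ~ (sqrt(2π·24n) / 3) · (24n/(3e))^(24n)

Write the integrand as exp(24n ln x − 3x) and set f(x) = 24n ln x − 3x. Then f'(x) = 24n/x − 3 = 0 at x* = 24n/3, and f''(x*) = −24n/x*^2 = −3^2/(24n). Laplace's method (interior maximum) gives
  I(n) ~ e^(f(x*)) · sqrt(2π / |f''(x*)|)
        = exp(24n ln(24n/3) − 24n) · sqrt(2π · 24n / 3^2)
        = (24n/3)^(24n) e^(−24n) · sqrt(2π·24n) / 3
        = (sqrt(2π·24n) / 3) · (24n/(3e))^(24n).
This matches Γ(24n+1)/3^(24n+1) with Stirling applied to Γ.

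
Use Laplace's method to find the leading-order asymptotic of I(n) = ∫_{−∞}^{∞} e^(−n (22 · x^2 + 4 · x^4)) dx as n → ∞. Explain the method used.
I(n) ~ sqrt(π/(22n))

φ(x) = 22 · x^2 + 4 · x^4 has its unique global minimum at x* = 0 (since φ'(x) = 44x + 16x^3 = 0 only at x = 0 for real x with both coefficients positive, and φ → ∞ as |x| → ∞). At x* = 0, φ(0) = 0 and φ''(0) = 44. Laplace's method then gives
  I(n) ~ sqrt(2π / (n · φ''(0))) · e^(−n φ(0)) = sqrt(2π / (44n)) = sqrt(π/(22n)).
The 4 · x^4 term contributes only at subleading order (an O(1/n) relative correction).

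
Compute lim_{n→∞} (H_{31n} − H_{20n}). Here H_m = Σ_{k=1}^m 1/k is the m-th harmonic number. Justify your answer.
lim = ln(31/20)

Euler-Maclaurin gives H_m = ln m + γ + 1/(2m) + O(1/m^2). The γ and O(1/m) terms cancel in the difference:
  H_{31n} − H_{20n} = ln(31n) − ln(20n) + O(1/n) = ln(31/20) + O(1/n).
Hence the limit is ln(31/20).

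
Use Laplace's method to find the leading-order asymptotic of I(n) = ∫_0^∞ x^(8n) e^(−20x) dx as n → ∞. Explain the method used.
I(n) ~ (sqrt(2π·8n) / 20) · (8n/(20e))^(8n)

Write the integrand as exp(8n ln x − 20x) and set f(x) = 8n ln x − 20x. Then f'(x) = 8n/x − 20 = 0 at x* = 8n/20, and f''(x*) = −8n/x*^2 = −20^2/(8n). Laplace's method (interior maximum) gives
  I(n) ~ e^(f(x*)) · sqrt(2π / |f''(x*)|)
        = exp(8n ln(8n/20) − 8n) · sqrt(2π · 8n / 20^2)
        = (8n/20)^(8n) e^(−8n) · sqrt(2π·8n) / 20
        = (sqrt(2π·8n) / 20) · (8n/(20e))^(8n).
This matches Γ(8n+1)/20^(8n+1) with Stirling applied to Γ.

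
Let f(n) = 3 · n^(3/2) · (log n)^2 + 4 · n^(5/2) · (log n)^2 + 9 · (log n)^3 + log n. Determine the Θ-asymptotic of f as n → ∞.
f(n) ∈ Θ(n^(5/2) · (log n)^2)

Compare the terms by growth order. For large n, n^a · (log n)^b dominates n^a' · (log n)^b' iff a > a', or (a = a' and b > b'). Ranking the 4 terms shows the dominant one is 4 · n^(5/2) · (log n)^2. Hence f(n) ∈ Θ(n^(5/2) · (log n)^2).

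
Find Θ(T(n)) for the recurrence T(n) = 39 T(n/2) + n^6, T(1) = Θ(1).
T(n) = Θ(n^6)

log_2 39 ≈ 5.285. f(n) = n^6 dominates n^(log_2 39) since 6 > 5.285, and the regularity condition a·f(n/b) = 39·(n/2)^6 = (39/64)·n^6 ≤ c·f(n) holds with c = 39/64 ≈ 0.609 < 1. So this is Case 3: T(n) = Θ(f(n)) = Θ(n^6).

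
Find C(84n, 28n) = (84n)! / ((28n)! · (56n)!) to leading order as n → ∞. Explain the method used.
C(84n, 28n) ~ (27/4)^(28n) · sqrt(3/(4π·28n))

Write N = 28n. Apply Stirling to each factorial:
  (3N)! ~ sqrt(2π·3N) · (3N/e)^(3N),
  N! ~ sqrt(2π N) · (N/e)^N,
  (2N)! ~ sqrt(2π·2N) · (2N/e)^(2N).
The exponential factors combine to (3N)^(3N) / (N^N · (2N)^(2N)) = 3^(3N)/2^(2N) = (3^3/2^2)^N = (27/4)^N.
The square-root prefactors combine to sqrt(2π·3N) / (sqrt(2π N)·sqrt(2π·2N)) = sqrt(3 / (2π·2·N)) = sqrt(3/(4π·28n)).
Substituting N = 28n: C(84n, 28n) ~ (27/4)^(28n) · sqrt(3/(4π·28n)).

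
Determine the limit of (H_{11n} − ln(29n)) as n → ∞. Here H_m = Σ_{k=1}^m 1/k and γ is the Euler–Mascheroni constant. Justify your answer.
lim = ln(11/29) + γ

By Euler-Maclaurin, H_m = ln m + γ + O(1/m). So
  H_{11n} − ln(29n) = ln(11n) + γ − ln(29n) + O(1/n)
                       = ln(11/29) + γ + O(1/n).
Hence the limit is ln(11/29) + γ.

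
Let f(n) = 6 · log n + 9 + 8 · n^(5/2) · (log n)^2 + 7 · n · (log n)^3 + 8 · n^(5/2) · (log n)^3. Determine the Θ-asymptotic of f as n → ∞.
f(n) ∈ Θ(n^(5/2) · (log n)^3)

Compare the terms by growth order. For large n, n^a · (log n)^b dominates n^a' · (log n)^b' iff a > a', or (a = a' and b > b'). Ranking the 5 terms shows the dominant one is 8 · n^(5/2) · (log n)^3. Hence f(n) ∈ Θ(n^(5/2) · (log n)^3).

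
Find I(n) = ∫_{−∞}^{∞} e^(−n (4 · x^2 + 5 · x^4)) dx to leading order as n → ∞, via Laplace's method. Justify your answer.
I(n) ~ sqrt(π/(4n))

φ(x) = 4 · x^2 + 5 · x^4 has its unique global minimum at x* = 0 (since φ'(x) = 8x + 20x^3 = 0 only at x = 0 for real x with both coefficients positive, and φ → ∞ as |x| → ∞). At x* = 0, φ(0) = 0 and φ''(0) = 8. Laplace's method then gives
  I(n) ~ sqrt(2π / (n · φ''(0))) · e^(−n φ(0)) = sqrt(2π / (8n)) = sqrt(π/(4n)).
The 5 · x^4 term contributes only at subleading order (an O(1/n) relative correction).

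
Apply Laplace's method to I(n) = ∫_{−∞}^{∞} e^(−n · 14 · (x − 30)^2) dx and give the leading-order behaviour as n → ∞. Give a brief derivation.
I(n) = sqrt(π/(14n))

Here φ(x) = 14 · (x − 30)^2 has its unique minimum at x* = 30 with φ(x*) = 0 and φ''(x*) = 28. Laplace's method gives
  I(n) ~ e^(−n φ(x*)) · sqrt(2π / (n · φ''(x*))) = sqrt(2π / (28n)) = sqrt(π/(14n)).
This is exact: substituting u = (x − 30)·sqrt(14n) gives I(n) = (1/sqrt(14n)) ∫_{−∞}^{∞} e^(−u^2) du = sqrt(π/(14n)).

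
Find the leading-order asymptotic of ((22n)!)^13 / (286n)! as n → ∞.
((22n)!)^13/(286n)! ~ ((2π·22n)^(12/2) / sqrt(13)) · 13^(−13·22n)  →  0

Write N = 22n. Stirling: N! ~ sqrt(2π N)(N/e)^N and (13N)! ~ sqrt(2π·13N)·(13N/e)^(13N).
  (N!)^13/(13N)! ~ (2π N)^(13/2) (N/e)^(13N) / [sqrt(2π·13N) (13N/e)^(13N)]
     = (2π N)^(13/2) / sqrt(2π·13N) · (N/(13N))^(13N)
     = (2π N)^((13−1)/2) / sqrt(13) · 13^(−13N).
Since 13^13 > 1, the factor 13^(−13N) decays exponentially, so the ratio → 0. Substituting N = 22n gives the stated form.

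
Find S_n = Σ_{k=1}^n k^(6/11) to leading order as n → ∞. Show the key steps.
S_n ~ (11/17) · n^(17/11)

Integral comparison: Σ_{k=1}^n k^(6/11) = ∫_0^n x^(6/11) dx + O(n^(6/11)). The integral is n^(1 + 6/11) / (1 + 6/11) = n^((6+11)/11) / ((6+11)/11) = (11/17) · n^(17/11).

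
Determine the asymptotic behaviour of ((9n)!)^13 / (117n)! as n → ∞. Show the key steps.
((9n)!)^13/(117n)! ~ ((2π·9n)^(12/2) / sqrt(13)) · 13^(−13·9n)  →  0

Write N = 9n. Stirling: N! ~ sqrt(2π N)(N/e)^N and (13N)! ~ sqrt(2π·13N)·(13N/e)^(13N).
  (N!)^13/(13N)! ~ (2π N)^(13/2) (N/e)^(13N) / [sqrt(2π·13N) (13N/e)^(13N)]
     = (2π N)^(13/2) / sqrt(2π·13N) · (N/(13N))^(13N)
     = (2π N)^((13−1)/2) / sqrt(13) · 13^(−13N).
Since 13^13 > 1, the factor 13^(−13N) decays exponentially, so the ratio → 0. Substituting N = 9n gives the stated form.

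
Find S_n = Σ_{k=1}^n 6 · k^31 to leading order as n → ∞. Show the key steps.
S_n ~ 3 · n^32 / 16

By integral comparison (Euler-Maclaurin), Σ_{k=1}^n 6 · k^31 = 6 · ∫_0^n x^31 dx + O(n^31) = 6 · n^32/32 = 3 · n^32 / 16 + O(n^31). (Equivalently, Faulhaber's formula gives the same leading term.)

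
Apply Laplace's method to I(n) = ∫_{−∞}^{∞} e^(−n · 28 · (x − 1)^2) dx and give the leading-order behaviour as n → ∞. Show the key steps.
I(n) = sqrt(π/(28n))

Here φ(x) = 28 · (x − 1)^2 has its unique minimum at x* = 1 with φ(x*) = 0 and φ''(x*) = 56. Laplace's method gives
  I(n) ~ e^(−n φ(x*)) · sqrt(2π / (n · φ''(x*))) = sqrt(2π / (56n)) = sqrt(π/(28n)).
This is exact: substituting u = (x − 1)·sqrt(28n) gives I(n) = (1/sqrt(28n)) ∫_{−∞}^{∞} e^(−u^2) du = sqrt(π/(28n)).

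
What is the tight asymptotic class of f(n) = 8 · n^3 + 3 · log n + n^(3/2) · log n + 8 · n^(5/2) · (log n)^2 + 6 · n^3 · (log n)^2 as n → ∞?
f(n) ∈ Θ(n^3 · (log n)^2)

Compare the terms by growth order. For large n, n^a · (log n)^b dominates n^a' · (log n)^b' iff a > a', or (a = a' and b > b'). Ranking the 5 terms shows the dominant one is 6 · n^3 · (log n)^2. Hence f(n) ∈ Θ(n^3 · (log n)^2).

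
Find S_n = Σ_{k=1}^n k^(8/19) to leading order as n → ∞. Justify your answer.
S_n ~ (19/27) · n^(27/19)

Integral comparison: Σ_{k=1}^n k^(8/19) = ∫_0^n x^(8/19) dx + O(n^(8/19)). The integral is n^(1 + 8/19) / (1 + 8/19) = n^((8+19)/19) / ((8+19)/19) = (19/27) · n^(27/19).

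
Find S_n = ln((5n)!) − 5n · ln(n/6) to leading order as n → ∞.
S_n ~ 5n · (ln 30 − 1) + O(ln n)

Stirling: ln((5n)!) = 5n ln(5n) − 5n + O(ln n).
  S_n = 5n ln(5n) − 5n − 5n ln(n/6) + O(ln n)
      = 5n ln(5n) − 5n ln n + 5n ln 6 − 5n + O(ln n)
      = 5n ln 5 + 5n ln 6 − 5n + O(ln n)
      = 5n (ln 30 − 1) + O(ln n).
Numerically ln(30) − 1 ≈ 2.4012.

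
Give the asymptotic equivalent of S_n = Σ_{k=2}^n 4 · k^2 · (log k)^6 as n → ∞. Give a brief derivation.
S_n ~ 4 · n^3 · (log n)^6 / 3

By integral comparison, S_n = ∫_1^n 4 · x^2 · (log x)^6 dx + O(n^2 · (log n)^6). For the integral, the leading term of ∫_1^n x^2 (log x)^6 dx is n^3/3 · (log n)^6 (by repeated integration by parts; each step lowers the log-exponent and produces a relatively O(1/log n) correction). Hence S_n ~ 4 · n^3 · (log n)^6 / 3.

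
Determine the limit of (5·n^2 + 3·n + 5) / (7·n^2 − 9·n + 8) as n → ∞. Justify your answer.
lim = 5/7

For large n the leading n^2 terms dominate both numerator and denominator. Dividing top and bottom by n^2, every other term tends to 0, leaving 5/7.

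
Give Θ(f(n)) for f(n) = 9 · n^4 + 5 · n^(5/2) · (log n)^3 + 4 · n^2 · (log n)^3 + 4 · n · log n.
f(n) ∈ Θ(n^4)

Compare the terms by growth order. For large n, n^a · (log n)^b dominates n^a' · (log n)^b' iff a > a', or (a = a' and b > b'). Ranking the 4 terms shows the dominant one is 9 · n^4. Hence f(n) ∈ Θ(n^4).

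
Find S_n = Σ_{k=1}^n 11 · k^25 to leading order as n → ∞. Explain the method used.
S_n ~ 11 · n^26 / 26

By integral comparison (Euler-Maclaurin), Σ_{k=1}^n 11 · k^25 = 11 · ∫_0^n x^25 dx + O(n^25) = 11 · n^26/26 + O(n^25). (Equivalently, Faulhaber's formula gives the same leading term.)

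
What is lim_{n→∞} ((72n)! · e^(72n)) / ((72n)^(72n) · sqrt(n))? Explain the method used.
lim = sqrt(2π·72)

Stirling: (72n)! ~ sqrt(2π·72n) · (72n/e)^(72n). Hence
  (72n)! · e^(72n) / (72n)^(72n) ~ sqrt(2π·72n).
Dividing by sqrt(n): sqrt(2π·72n) / sqrt(n) = sqrt(2π·72) · n^((1−1)/2), so the limit is sqrt(2π·72).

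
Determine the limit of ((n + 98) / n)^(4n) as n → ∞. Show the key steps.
lim = e^392

Rewrite as (1 + 98/n)^(4n). By the standard limit (1 + x/n)^n → e^x, we have (1 + 98/n)^n → e^98, and raising to the 4th power gives e^392.
More precisely, ln[(1 + 98/n)^(4n)] = 4n · ln(1 + 98/n) = 4n · (98/n + O(1/n^2)) = 392 + O(1/n) → 392.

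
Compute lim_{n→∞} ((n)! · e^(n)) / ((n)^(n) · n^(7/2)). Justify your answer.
lim = 0

Stirling: (n)! ~ sqrt(2π·n) · (n/e)^(n). Hence
  (n)! · e^(n) / (n)^(n) ~ sqrt(2π·n).
Dividing by n^(7/2): sqrt(2π·n) / n^(7/2) = sqrt(2π) · n^((1−7)/2), so the expression behaves like sqrt(2π) · n^((1−7)/2) → 0.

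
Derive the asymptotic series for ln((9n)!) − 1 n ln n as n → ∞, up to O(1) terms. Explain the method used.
ln((9n)!) − 1 n ln n = 8 n ln n + 9(ln 9 − 1) n + (1/2) ln(2π·9n) + O(1/n)

Stirling: ln((9n)!) = 9n ln(9n) − 9n + (1/2) ln(2π·9n) + O(1/n).
Expand 9n ln(9n) = 9n (ln n + ln 9) = 9n ln n + 9n ln 9.
Subtract 1n ln n: leading term is (9 − 1) n ln n = 8 n ln n. The next term is 9n ln 9 − 9n = 9(ln 9 − 1) n. Then the (1/2) ln(2π·9n) correction.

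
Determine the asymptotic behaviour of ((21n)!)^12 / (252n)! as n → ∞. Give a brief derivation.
((21n)!)^12/(252n)! ~ ((2π·21n)^(11/2) / sqrt(12)) · 12^(−12·21n)  →  0

Write N = 21n. Stirling: N! ~ sqrt(2π N)(N/e)^N and (12N)! ~ sqrt(2π·12N)·(12N/e)^(12N).
  (N!)^12/(12N)! ~ (2π N)^(12/2) (N/e)^(12N) / [sqrt(2π·12N) (12N/e)^(12N)]
     = (2π N)^(12/2) / sqrt(2π·12N) · (N/(12N))^(12N)
     = (2π N)^((12−1)/2) / sqrt(12) · 12^(−12N).
Since 12^12 > 1, the factor 12^(−12N) decays exponentially, so the ratio → 0. Substituting N = 21n gives the stated form.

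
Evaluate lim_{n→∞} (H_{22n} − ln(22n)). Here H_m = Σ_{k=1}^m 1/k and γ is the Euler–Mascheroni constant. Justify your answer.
lim = γ

By Euler-Maclaurin, H_m = ln m + γ + O(1/m). So
  H_{22n} − ln(22n) = ln(22n) + γ − ln(22n) + O(1/n)
                       = ln(22/22) + γ + O(1/n).
Hence the limit is γ (since ln 1 = 0).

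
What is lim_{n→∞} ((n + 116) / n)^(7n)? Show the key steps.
lim = e^812

Rewrite as (1 + 116/n)^(7n). By the standard limit (1 + x/n)^n → e^x, we have (1 + 116/n)^n → e^116, and raising to the 7th power gives e^812.
More precisely, ln[(1 + 116/n)^(7n)] = 7n · ln(1 + 116/n) = 7n · (116/n + O(1/n^2)) = 812 + O(1/n) → 812.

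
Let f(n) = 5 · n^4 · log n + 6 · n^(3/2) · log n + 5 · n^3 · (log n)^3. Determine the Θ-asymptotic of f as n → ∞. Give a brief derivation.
f(n) ∈ Θ(n^4 · log n)

Compare the terms by growth order. For large n, n^a · (log n)^b dominates n^a' · (log n)^b' iff a > a', or (a = a' and b > b'). Ranking the 3 terms shows the dominant one is 5 · n^4 · log n. Hence f(n) ∈ Θ(n^4 · log n).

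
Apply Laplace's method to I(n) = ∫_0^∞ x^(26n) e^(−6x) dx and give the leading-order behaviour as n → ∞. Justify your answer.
I(n) ~ (sqrt(2π·26n) / 6) · (26n/(6e))^(26n)

Write the integrand as exp(26n ln x − 6x) and set f(x) = 26n ln x − 6x. Then f'(x) = 26n/x − 6 = 0 at x* = 26n/6, and f''(x*) = −26n/x*^2 = −6^2/(26n). Laplace's method (interior maximum) gives
  I(n) ~ e^(f(x*)) · sqrt(2π / |f''(x*)|)
        = exp(26n ln(26n/6) − 26n) · sqrt(2π · 26n / 6^2)
        = (26n/6)^(26n) e^(−26n) · sqrt(2π·26n) / 6
        = (sqrt(2π·26n) / 6) · (26n/(6e))^(26n).
This matches Γ(26n+1)/6^(26n+1) with Stirling applied to Γ.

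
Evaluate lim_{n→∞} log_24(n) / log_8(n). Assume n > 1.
lim = ln(8) / ln(24) = log_24(8)

Change of base: log_24(n) = ln n / ln 24 and log_8(n) = ln n / ln 8. The ratio is (ln n / ln 24) · (ln 8 / ln n) = ln 8 / ln 24, a constant independent of n. So the limit is ln 8 / ln 24 = log_24(8).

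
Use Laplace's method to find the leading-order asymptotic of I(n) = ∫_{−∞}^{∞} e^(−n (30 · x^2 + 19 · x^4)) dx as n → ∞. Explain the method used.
I(n) ~ sqrt(π/(30n))

φ(x) = 30 · x^2 + 19 · x^4 has its unique global minimum at x* = 0 (since φ'(x) = 60x + 76x^3 = 0 only at x = 0 for real x with both coefficients positive, and φ → ∞ as |x| → ∞). At x* = 0, φ(0) = 0 and φ''(0) = 60. Laplace's method then gives
  I(n) ~ sqrt(2π / (n · φ''(0))) · e^(−n φ(0)) = sqrt(2π / (60n)) = sqrt(π/(30n)).
The 19 · x^4 term contributes only at subleading order (an O(1/n) relative correction).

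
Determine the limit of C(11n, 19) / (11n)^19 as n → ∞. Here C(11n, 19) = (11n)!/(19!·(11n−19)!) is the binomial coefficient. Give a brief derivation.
lim = 1/19! = 1/121645100408832000

With N = 11n → ∞: C(N, 19) / N^19 = [N(N−1)…(N−18)] / (19! · N^19) = (1/19!) · 1 · (1 − 1/(11n)) · … · (1 − 18/(11n)). Each factor → 1 as N → ∞, so the limit is 1/19! = 1/121645100408832000.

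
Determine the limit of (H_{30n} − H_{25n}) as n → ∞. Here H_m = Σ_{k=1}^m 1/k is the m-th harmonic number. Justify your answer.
lim = ln(30/25) = ln(6/5)

Euler-Maclaurin gives H_m = ln m + γ + 1/(2m) + O(1/m^2). The γ and O(1/m) terms cancel in the difference:
  H_{30n} − H_{25n} = ln(30n) − ln(25n) + O(1/n) = ln(30/25) + O(1/n).
Hence the limit is ln(30/25) = ln(6/5).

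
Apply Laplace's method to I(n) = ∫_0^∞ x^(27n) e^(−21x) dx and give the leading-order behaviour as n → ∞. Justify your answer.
I(n) ~ (sqrt(2π·27n) / 21) · (27n/(21e))^(27n)

Write the integrand as exp(27n ln x − 21x) and set f(x) = 27n ln x − 21x. Then f'(x) = 27n/x − 21 = 0 at x* = 27n/21, and f''(x*) = −27n/x*^2 = −21^2/(27n). Laplace's method (interior maximum) gives
  I(n) ~ e^(f(x*)) · sqrt(2π / |f''(x*)|)
        = exp(27n ln(27n/21) − 27n) · sqrt(2π · 27n / 21^2)
        = (27n/21)^(27n) e^(−27n) · sqrt(2π·27n) / 21
        = (sqrt(2π·27n) / 21) · (27n/(21e))^(27n).
This matches Γ(27n+1)/21^(27n+1) with Stirling applied to Γ.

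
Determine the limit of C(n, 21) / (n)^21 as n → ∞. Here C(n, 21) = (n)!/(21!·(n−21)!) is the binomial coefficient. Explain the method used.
lim = 1/21! = 1/51090942171709440000

With N = n → ∞: C(N, 21) / N^21 = [N(N−1)…(N−20)] / (21! · N^21) = (1/21!) · 1 · (1 − 1/n) · … · (1 − 20/n). Each factor → 1 as N → ∞, so the limit is 1/21! = 1/51090942171709440000.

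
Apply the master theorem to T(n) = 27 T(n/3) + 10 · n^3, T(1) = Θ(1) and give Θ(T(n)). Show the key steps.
T(n) = Θ(n^3 log n)

log_3 27 = 3, and f(n) = 10 · n^3 = Θ(n^(log_3 27)). This is Case 2 of the master theorem: T(n) = Θ(f(n) · log n) = Θ(n^3 log n).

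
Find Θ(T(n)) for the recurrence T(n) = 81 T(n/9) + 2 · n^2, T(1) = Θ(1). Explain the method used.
T(n) = Θ(n^2 log n)

log_9 81 = 2, and f(n) = 2 · n^2 = Θ(n^(log_9 81)). This is Case 2 of the master theorem: T(n) = Θ(f(n) · log n) = Θ(n^2 log n).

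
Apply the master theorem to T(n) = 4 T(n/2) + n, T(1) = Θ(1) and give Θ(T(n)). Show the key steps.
T(n) = Θ(n^2)

Master theorem: compare f(n) = n to n^(log_2 4) where log_2 4 = 2. Since 1 < log_2 4, we have f(n) = O(n^(log_2 4 − ε)) for some ε > 0 — Case 1. Hence T(n) = Θ(n^(log_2 4)) = Θ(n^2).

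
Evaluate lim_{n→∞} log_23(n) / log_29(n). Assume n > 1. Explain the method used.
lim = ln(29) / ln(23) = log_23(29)

Change of base: log_23(n) = ln n / ln 23 and log_29(n) = ln n / ln 29. The ratio is (ln n / ln 23) · (ln 29 / ln n) = ln 29 / ln 23, a constant independent of n. So the limit is ln 29 / ln 23 = log_23(29).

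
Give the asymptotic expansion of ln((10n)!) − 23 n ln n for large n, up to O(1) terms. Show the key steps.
ln((10n)!) − 23 n ln n = −13 n ln n + 10(ln 10 − 1) n + (1/2) ln(2π·10n) + O(1/n)

Stirling: ln((10n)!) = 10n ln(10n) − 10n + (1/2) ln(2π·10n) + O(1/n).
Expand 10n ln(10n) = 10n (ln n + ln 10) = 10n ln n + 10n ln 10.
Subtract 23n ln n: leading term is (10 − 23) n ln n = −13 n ln n. The next term is 10n ln 10 − 10n = 10(ln 10 − 1) n. Then the (1/2) ln(2π·10n) correction.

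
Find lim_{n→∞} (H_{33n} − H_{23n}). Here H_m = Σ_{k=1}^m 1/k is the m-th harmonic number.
lim = ln(33/23)

Euler-Maclaurin gives H_m = ln m + γ + 1/(2m) + O(1/m^2). The γ and O(1/m) terms cancel in the difference:
  H_{33n} − H_{23n} = ln(33n) − ln(23n) + O(1/n) = ln(33/23) + O(1/n).
Hence the limit is ln(33/23).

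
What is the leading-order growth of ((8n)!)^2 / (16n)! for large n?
((8n)!)^2/(16n)! ~ ((2π·8n)^(1/2) / sqrt(2)) · 2^(−2·8n)  →  0

Write N = 8n. Stirling: N! ~ sqrt(2π N)(N/e)^N and (2N)! ~ sqrt(2π·2N)·(2N/e)^(2N).
  (N!)^2/(2N)! ~ (2π N)^(2/2) (N/e)^(2N) / [sqrt(2π·2N) (2N/e)^(2N)]
     = (2π N)^(2/2) / sqrt(2π·2N) · (N/(2N))^(2N)
     = (2π N)^((2−1)/2) / sqrt(2) · 2^(−2N).
Since 2^2 > 1, the factor 2^(−2N) decays exponentially, so the ratio → 0. Substituting N = 8n gives the stated form.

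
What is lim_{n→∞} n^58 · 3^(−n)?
lim = 0

Exponentials with base > 1 dominate every fixed polynomial: for any fixed c, n^c / 3^n → 0 as n → ∞ (e.g. by the ratio test, or by writing 3^n = e^(n ln 3) and noting e^(n ln 3) / n^c → ∞). Hence n^58 · 3^(−n) = n^58 / 3^n → 0.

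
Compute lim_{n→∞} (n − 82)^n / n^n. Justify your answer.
lim = e^(−82)

Rewrite as (1 − 82/n)^(n). By the standard limit (1 + x/n)^n → e^x, we have (1 − 82/n)^n → e^(−82), and raising to the 1st power gives e^(−82).
More precisely, ln[(1 − 82/n)^(n)] = n · ln(1 − 82/n) = n · (-82/n + O(1/n^2)) = -82 + O(1/n) → -82.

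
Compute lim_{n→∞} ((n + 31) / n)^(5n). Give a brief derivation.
lim = e^155

Rewrite as (1 + 31/n)^(5n). By the standard limit (1 + x/n)^n → e^x, we have (1 + 31/n)^n → e^31, and raising to the 5th power gives e^155.
More precisely, ln[(1 + 31/n)^(5n)] = 5n · ln(1 + 31/n) = 5n · (31/n + O(1/n^2)) = 155 + O(1/n) → 155.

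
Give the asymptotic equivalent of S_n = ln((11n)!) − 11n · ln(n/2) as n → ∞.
S_n ~ 11n · (ln 22 − 1) + O(ln n)

Stirling: ln((11n)!) = 11n ln(11n) − 11n + O(ln n).
  S_n = 11n ln(11n) − 11n − 11n ln(n/2) + O(ln n)
      = 11n ln(11n) − 11n ln n + 11n ln 2 − 11n + O(ln n)
      = 11n ln 11 + 11n ln 2 − 11n + O(ln n)
      = 11n (ln 22 − 1) + O(ln n).
Numerically ln(22) − 1 ≈ 2.0910.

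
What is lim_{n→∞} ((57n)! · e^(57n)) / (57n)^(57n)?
lim = ∞

Stirling: (57n)! ~ sqrt(2π·57n) · (57n/e)^(57n). Hence
  (57n)! · e^(57n) / (57n)^(57n) ~ sqrt(2π·57n) = sqrt(2π·57) · sqrt(n) → ∞.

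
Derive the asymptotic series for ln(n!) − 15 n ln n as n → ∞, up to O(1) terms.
ln(n!) − 15 n ln n = −14 n ln n − n + (1/2) ln(2π n) + O(1/n)

Stirling: ln((n)!) = n ln(n) − n + (1/2) ln(2π·n) + O(1/n).
Here n ln(n) = n ln n.
Subtract 15n ln n: leading term is (1 − 15) n ln n = −14 n ln n. The next term is −n. Then the (1/2) ln(2π·n) correction.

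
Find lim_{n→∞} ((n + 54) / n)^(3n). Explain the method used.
lim = e^162

Rewrite as (1 + 54/n)^(3n). By the standard limit (1 + x/n)^n → e^x, we have (1 + 54/n)^n → e^54, and raising to the 3rd power gives e^162.
More precisely, ln[(1 + 54/n)^(3n)] = 3n · ln(1 + 54/n) = 3n · (54/n + O(1/n^2)) = 162 + O(1/n) → 162.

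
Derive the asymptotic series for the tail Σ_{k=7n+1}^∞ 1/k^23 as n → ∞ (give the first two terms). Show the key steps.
Σ_{k>7n} 1/k^23 = 1/(22 · (7n)^22) − 1/(2 · (7n)^23) + O(1/(7n)^24)

Compare to the integral: ∫_{7n}^∞ x^(−23) dx = [−x^(−22)/22]_{7n}^∞ = 1/((23−1)·(7n)^22). The Euler-Maclaurin correction adds −f(7n)/2 = −1/(2·(7n)^23). Euler-Maclaurin then gives
  Σ_{k>7n} 1/k^23 = ∫_{7n}^∞ dx/x^23 − 1/(2·(7n)^23) + O(1/(7n)^24).
(Equivalently this is ζ(23) − Σ_{k≤7n} 1/k^23.)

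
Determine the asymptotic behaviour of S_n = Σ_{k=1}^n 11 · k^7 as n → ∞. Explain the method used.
S_n ~ 11 · n^8 / 8

By integral comparison (Euler-Maclaurin), Σ_{k=1}^n 11 · k^7 = 11 · ∫_0^n x^7 dx + O(n^7) = 11 · n^8/8 + O(n^7). (Equivalently, Faulhaber's formula gives the same leading term.)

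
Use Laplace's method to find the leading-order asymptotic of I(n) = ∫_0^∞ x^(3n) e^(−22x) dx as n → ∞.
I(n) ~ (sqrt(2π·3n) / 22) · (3n/(22e))^(3n)

Write the integrand as exp(3n ln x − 22x) and set f(x) = 3n ln x − 22x. Then f'(x) = 3n/x − 22 = 0 at x* = 3n/22, and f''(x*) = −3n/x*^2 = −22^2/(3n). Laplace's method (interior maximum) gives
  I(n) ~ e^(f(x*)) · sqrt(2π / |f''(x*)|)
        = exp(3n ln(3n/22) − 3n) · sqrt(2π · 3n / 22^2)
        = (3n/22)^(3n) e^(−3n) · sqrt(2π·3n) / 22
        = (sqrt(2π·3n) / 22) · (3n/(22e))^(3n).
This matches Γ(3n+1)/22^(3n+1) with Stirling applied to Γ.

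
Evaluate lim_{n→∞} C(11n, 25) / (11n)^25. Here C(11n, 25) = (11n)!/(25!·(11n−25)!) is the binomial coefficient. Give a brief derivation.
lim = 1/25! = 1/15511210043330985984000000

With N = 11n → ∞: C(N, 25) / N^25 = [N(N−1)…(N−24)] / (25! · N^25) = (1/25!) · 1 · (1 − 1/(11n)) · … · (1 − 24/(11n)). Each factor → 1 as N → ∞, so the limit is 1/25! = 1/15511210043330985984000000.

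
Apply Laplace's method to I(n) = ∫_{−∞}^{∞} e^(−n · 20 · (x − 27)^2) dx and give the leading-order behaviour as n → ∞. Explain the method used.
I(n) = sqrt(π/(20n))

Here φ(x) = 20 · (x − 27)^2 has its unique minimum at x* = 27 with φ(x*) = 0 and φ''(x*) = 40. Laplace's method gives
  I(n) ~ e^(−n φ(x*)) · sqrt(2π / (n · φ''(x*))) = sqrt(2π / (40n)) = sqrt(π/(20n)).
This is exact: substituting u = (x − 27)·sqrt(20n) gives I(n) = (1/sqrt(20n)) ∫_{−∞}^{∞} e^(−u^2) du = sqrt(π/(20n)).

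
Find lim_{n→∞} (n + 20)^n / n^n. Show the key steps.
lim = e^20

Rewrite as (1 + 20/n)^(n). By the standard limit (1 + x/n)^n → e^x, we have (1 + 20/n)^n → e^20, and raising to the 1st power gives e^20.
More precisely, ln[(1 + 20/n)^(n)] = n · ln(1 + 20/n) = n · (20/n + O(1/n^2)) = 20 + O(1/n) → 20.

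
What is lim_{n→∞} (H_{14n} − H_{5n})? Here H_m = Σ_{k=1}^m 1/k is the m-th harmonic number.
lim = ln(14/5)

Euler-Maclaurin gives H_m = ln m + γ + 1/(2m) + O(1/m^2). The γ and O(1/m) terms cancel in the difference:
  H_{14n} − H_{5n} = ln(14n) − ln(5n) + O(1/n) = ln(14/5) + O(1/n).
Hence the limit is ln(14/5).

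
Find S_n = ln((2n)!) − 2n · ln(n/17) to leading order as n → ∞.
S_n ~ 2n · (ln 34 − 1) + O(ln n)

Stirling: ln((2n)!) = 2n ln(2n) − 2n + O(ln n).
  S_n = 2n ln(2n) − 2n − 2n ln(n/17) + O(ln n)
      = 2n ln(2n) − 2n ln n + 2n ln 17 − 2n + O(ln n)
      = 2n ln 2 + 2n ln 17 − 2n + O(ln n)
      = 2n (ln 34 − 1) + O(ln n).
Numerically ln(34) − 1 ≈ 2.5264.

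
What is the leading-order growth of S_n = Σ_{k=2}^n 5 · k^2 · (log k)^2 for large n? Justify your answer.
S_n ~ 5 · n^3 · (log n)^2 / 3

By integral comparison, S_n = ∫_1^n 5 · x^2 · (log x)^2 dx + O(n^2 · (log n)^2). For the integral, the leading term of ∫_1^n x^2 (log x)^2 dx is n^3/3 · (log n)^2 (by repeated integration by parts; each step lowers the log-exponent and produces a relatively O(1/log n) correction). Hence S_n ~ 5 · n^3 · (log n)^2 / 3.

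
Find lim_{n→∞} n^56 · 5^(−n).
lim = 0

Exponentials with base > 1 dominate every fixed polynomial: for any fixed c, n^c / 5^n → 0 as n → ∞ (e.g. by the ratio test, or by writing 5^n = e^(n ln 5) and noting e^(n ln 5) / n^c → ∞). Hence n^56 · 5^(−n) = n^56 / 5^n → 0.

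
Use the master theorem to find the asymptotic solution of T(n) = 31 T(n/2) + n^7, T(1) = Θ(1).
T(n) = Θ(n^7)

log_2 31 ≈ 4.954. f(n) = n^7 dominates n^(log_2 31) since 7 > 4.954, and the regularity condition a·f(n/b) = 31·(n/2)^7 = (31/128)·n^7 ≤ c·f(n) holds with c = 31/128 ≈ 0.242 < 1. So this is Case 3: T(n) = Θ(f(n)) = Θ(n^7).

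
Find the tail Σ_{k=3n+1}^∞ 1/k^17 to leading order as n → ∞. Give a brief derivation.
Σ_{k>3n} 1/k^17 ~ 1/(16 · (3n)^16)

Compare to the integral: ∫_{3n}^∞ x^(−17) dx = [−x^(−16)/16]_{3n}^∞ = 1/((17−1)·(3n)^16). Euler-Maclaurin then gives
  Σ_{k>3n} 1/k^17 = ∫_{3n}^∞ dx/x^17 − 1/(2·(3n)^17) + O(1/(3n)^18).
(Equivalently this is ζ(17) − Σ_{k≤3n} 1/k^17.)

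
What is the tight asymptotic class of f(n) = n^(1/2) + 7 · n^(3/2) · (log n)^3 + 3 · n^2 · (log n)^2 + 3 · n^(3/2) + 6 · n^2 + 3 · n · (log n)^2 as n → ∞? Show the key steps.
f(n) ∈ Θ(n^2 · (log n)^2)

Compare the terms by growth order. For large n, n^a · (log n)^b dominates n^a' · (log n)^b' iff a > a', or (a = a' and b > b'). Ranking the 6 terms shows the dominant one is 3 · n^2 · (log n)^2. Hence f(n) ∈ Θ(n^2 · (log n)^2).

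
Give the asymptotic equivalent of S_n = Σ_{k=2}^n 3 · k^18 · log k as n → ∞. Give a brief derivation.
S_n ~ 3 · n^19 log n / 19 − 3 · n^19 / 361

By integral comparison, S_n = ∫_1^n 3 · x^18 · log x dx + O(n^18 · log n). For the integral, ∫ x^18 log x dx = n^19 log n / 19 − n^19/361 (integration by parts). Hence S_n ~ 3 · n^19 log n / 19 − 3 · n^19 / 361.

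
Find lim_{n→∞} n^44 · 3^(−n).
lim = 0

Exponentials with base > 1 dominate every fixed polynomial: for any fixed c, n^c / 3^n → 0 as n → ∞ (e.g. by the ratio test, or by writing 3^n = e^(n ln 3) and noting e^(n ln 3) / n^c → ∞). Hence n^44 · 3^(−n) = n^44 / 3^n → 0.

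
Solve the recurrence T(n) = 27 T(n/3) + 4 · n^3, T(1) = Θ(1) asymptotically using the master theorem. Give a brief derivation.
T(n) = Θ(n^3 log n)

log_3 27 = 3, and f(n) = 4 · n^3 = Θ(n^(log_3 27)). This is Case 2 of the master theorem: T(n) = Θ(f(n) · log n) = Θ(n^3 log n).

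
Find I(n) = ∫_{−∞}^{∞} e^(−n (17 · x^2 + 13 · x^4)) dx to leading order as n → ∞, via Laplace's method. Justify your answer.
I(n) ~ sqrt(π/(17n))

φ(x) = 17 · x^2 + 13 · x^4 has its unique global minimum at x* = 0 (since φ'(x) = 34x + 52x^3 = 0 only at x = 0 for real x with both coefficients positive, and φ → ∞ as |x| → ∞). At x* = 0, φ(0) = 0 and φ''(0) = 34. Laplace's method then gives
  I(n) ~ sqrt(2π / (n · φ''(0))) · e^(−n φ(0)) = sqrt(2π / (34n)) = sqrt(π/(17n)).
The 13 · x^4 term contributes only at subleading order (an O(1/n) relative correction).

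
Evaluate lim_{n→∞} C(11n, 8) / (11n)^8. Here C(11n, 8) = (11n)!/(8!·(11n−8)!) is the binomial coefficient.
lim = 1/8! = 1/40320

With N = 11n → ∞: C(N, 8) / N^8 = [N(N−1)…(N−7)] / (8! · N^8) = (1/8!) · 1 · (1 − 1/(11n)) · … · (1 − 7/(11n)). Each factor → 1 as N → ∞, so the limit is 1/8! = 1/40320.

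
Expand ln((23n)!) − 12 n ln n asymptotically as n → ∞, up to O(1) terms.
ln((23n)!) − 12 n ln n = 11 n ln n + 23(ln 23 − 1) n + (1/2) ln(2π·23n) + O(1/n)

Stirling: ln((23n)!) = 23n ln(23n) − 23n + (1/2) ln(2π·23n) + O(1/n).
Expand 23n ln(23n) = 23n (ln n + ln 23) = 23n ln n + 23n ln 23.
Subtract 12n ln n: leading term is (23 − 12) n ln n = 11 n ln n. The next term is 23n ln 23 − 23n = 23(ln 23 − 1) n. Then the (1/2) ln(2π·23n) correction.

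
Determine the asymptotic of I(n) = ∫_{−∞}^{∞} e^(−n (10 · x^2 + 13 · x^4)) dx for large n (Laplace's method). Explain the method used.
I(n) ~ sqrt(π/(10n))

φ(x) = 10 · x^2 + 13 · x^4 has its unique global minimum at x* = 0 (since φ'(x) = 20x + 52x^3 = 0 only at x = 0 for real x with both coefficients positive, and φ → ∞ as |x| → ∞). At x* = 0, φ(0) = 0 and φ''(0) = 20. Laplace's method then gives
  I(n) ~ sqrt(2π / (n · φ''(0))) · e^(−n φ(0)) = sqrt(2π / (20n)) = sqrt(π/(10n)).
The 13 · x^4 term contributes only at subleading order (an O(1/n) relative correction).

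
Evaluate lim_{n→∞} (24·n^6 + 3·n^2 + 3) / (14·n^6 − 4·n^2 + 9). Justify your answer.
lim = 24/14 = 12/7

For large n the leading n^6 terms dominate both numerator and denominator. Dividing top and bottom by n^6, every other term tends to 0, leaving 24/14 = 12/7.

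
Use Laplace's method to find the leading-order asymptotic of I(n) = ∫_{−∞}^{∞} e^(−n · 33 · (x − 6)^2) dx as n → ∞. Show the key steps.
I(n) = sqrt(π/(33n))

Here φ(x) = 33 · (x − 6)^2 has its unique minimum at x* = 6 with φ(x*) = 0 and φ''(x*) = 66. Laplace's method gives
  I(n) ~ e^(−n φ(x*)) · sqrt(2π / (n · φ''(x*))) = sqrt(2π / (66n)) = sqrt(π/(33n)).
This is exact: substituting u = (x − 6)·sqrt(33n) gives I(n) = (1/sqrt(33n)) ∫_{−∞}^{∞} e^(−u^2) du = sqrt(π/(33n)).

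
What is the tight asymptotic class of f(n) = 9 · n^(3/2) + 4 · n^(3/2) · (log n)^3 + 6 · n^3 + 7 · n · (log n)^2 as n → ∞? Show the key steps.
f(n) ∈ Θ(n^3)

Compare the terms by growth order. For large n, n^a · (log n)^b dominates n^a' · (log n)^b' iff a > a', or (a = a' and b > b'). Ranking the 4 terms shows the dominant one is 6 · n^3. Hence f(n) ∈ Θ(n^3).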